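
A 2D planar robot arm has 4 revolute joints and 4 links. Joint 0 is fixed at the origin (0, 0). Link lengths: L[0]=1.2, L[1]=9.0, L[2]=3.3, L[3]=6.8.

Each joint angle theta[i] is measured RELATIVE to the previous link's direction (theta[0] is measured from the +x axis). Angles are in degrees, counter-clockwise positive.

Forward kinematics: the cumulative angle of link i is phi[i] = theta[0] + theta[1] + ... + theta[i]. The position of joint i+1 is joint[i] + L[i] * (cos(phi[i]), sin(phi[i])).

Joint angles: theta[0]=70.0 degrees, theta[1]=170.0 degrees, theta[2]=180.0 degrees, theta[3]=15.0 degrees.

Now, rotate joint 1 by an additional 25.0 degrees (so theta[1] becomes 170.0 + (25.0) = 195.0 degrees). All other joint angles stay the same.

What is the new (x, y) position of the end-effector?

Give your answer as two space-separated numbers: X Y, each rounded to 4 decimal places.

joint[0] = (0.0000, 0.0000)  (base)
link 0: phi[0] = 70 = 70 deg
  cos(70 deg) = 0.3420, sin(70 deg) = 0.9397
  joint[1] = (0.0000, 0.0000) + 1.2 * (0.3420, 0.9397) = (0.0000 + 0.4104, 0.0000 + 1.1276) = (0.4104, 1.1276)
link 1: phi[1] = 70 + 195 = 265 deg
  cos(265 deg) = -0.0872, sin(265 deg) = -0.9962
  joint[2] = (0.4104, 1.1276) + 9 * (-0.0872, -0.9962) = (0.4104 + -0.7844, 1.1276 + -8.9658) = (-0.3740, -7.8381)
link 2: phi[2] = 70 + 195 + 180 = 445 deg
  cos(445 deg) = 0.0872, sin(445 deg) = 0.9962
  joint[3] = (-0.3740, -7.8381) + 3.3 * (0.0872, 0.9962) = (-0.3740 + 0.2876, -7.8381 + 3.2874) = (-0.0864, -4.5507)
link 3: phi[3] = 70 + 195 + 180 + 15 = 460 deg
  cos(460 deg) = -0.1736, sin(460 deg) = 0.9848
  joint[4] = (-0.0864, -4.5507) + 6.8 * (-0.1736, 0.9848) = (-0.0864 + -1.1808, -4.5507 + 6.6967) = (-1.2672, 2.1460)
End effector: (-1.2672, 2.1460)

Answer: -1.2672 2.1460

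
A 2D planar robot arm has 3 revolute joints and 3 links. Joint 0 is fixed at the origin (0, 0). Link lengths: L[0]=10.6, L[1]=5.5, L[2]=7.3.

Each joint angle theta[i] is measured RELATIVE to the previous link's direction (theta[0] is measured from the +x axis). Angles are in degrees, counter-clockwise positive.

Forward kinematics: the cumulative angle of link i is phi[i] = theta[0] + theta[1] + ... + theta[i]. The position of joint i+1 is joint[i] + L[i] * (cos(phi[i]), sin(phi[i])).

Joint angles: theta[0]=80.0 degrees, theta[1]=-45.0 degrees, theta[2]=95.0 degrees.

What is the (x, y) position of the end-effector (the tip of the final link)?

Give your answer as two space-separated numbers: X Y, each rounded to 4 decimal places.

Answer: 1.6537 19.1858

Derivation:
joint[0] = (0.0000, 0.0000)  (base)
link 0: phi[0] = 80 = 80 deg
  cos(80 deg) = 0.1736, sin(80 deg) = 0.9848
  joint[1] = (0.0000, 0.0000) + 10.6 * (0.1736, 0.9848) = (0.0000 + 1.8407, 0.0000 + 10.4390) = (1.8407, 10.4390)
link 1: phi[1] = 80 + -45 = 35 deg
  cos(35 deg) = 0.8192, sin(35 deg) = 0.5736
  joint[2] = (1.8407, 10.4390) + 5.5 * (0.8192, 0.5736) = (1.8407 + 4.5053, 10.4390 + 3.1547) = (6.3460, 13.5936)
link 2: phi[2] = 80 + -45 + 95 = 130 deg
  cos(130 deg) = -0.6428, sin(130 deg) = 0.7660
  joint[3] = (6.3460, 13.5936) + 7.3 * (-0.6428, 0.7660) = (6.3460 + -4.6923, 13.5936 + 5.5921) = (1.6537, 19.1858)
End effector: (1.6537, 19.1858)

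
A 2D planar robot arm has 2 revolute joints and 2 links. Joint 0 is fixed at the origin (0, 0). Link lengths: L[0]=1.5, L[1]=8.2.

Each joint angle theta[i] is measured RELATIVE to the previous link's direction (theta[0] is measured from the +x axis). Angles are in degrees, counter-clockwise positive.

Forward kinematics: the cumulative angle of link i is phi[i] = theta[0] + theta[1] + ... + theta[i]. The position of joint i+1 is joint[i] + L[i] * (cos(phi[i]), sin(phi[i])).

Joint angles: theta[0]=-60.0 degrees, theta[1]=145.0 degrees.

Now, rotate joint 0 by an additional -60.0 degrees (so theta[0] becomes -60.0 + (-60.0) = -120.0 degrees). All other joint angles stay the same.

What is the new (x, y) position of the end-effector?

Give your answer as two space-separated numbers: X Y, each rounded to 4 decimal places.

joint[0] = (0.0000, 0.0000)  (base)
link 0: phi[0] = -120 = -120 deg
  cos(-120 deg) = -0.5000, sin(-120 deg) = -0.8660
  joint[1] = (0.0000, 0.0000) + 1.5 * (-0.5000, -0.8660) = (0.0000 + -0.7500, 0.0000 + -1.2990) = (-0.7500, -1.2990)
link 1: phi[1] = -120 + 145 = 25 deg
  cos(25 deg) = 0.9063, sin(25 deg) = 0.4226
  joint[2] = (-0.7500, -1.2990) + 8.2 * (0.9063, 0.4226) = (-0.7500 + 7.4317, -1.2990 + 3.4655) = (6.6817, 2.1664)
End effector: (6.6817, 2.1664)

Answer: 6.6817 2.1664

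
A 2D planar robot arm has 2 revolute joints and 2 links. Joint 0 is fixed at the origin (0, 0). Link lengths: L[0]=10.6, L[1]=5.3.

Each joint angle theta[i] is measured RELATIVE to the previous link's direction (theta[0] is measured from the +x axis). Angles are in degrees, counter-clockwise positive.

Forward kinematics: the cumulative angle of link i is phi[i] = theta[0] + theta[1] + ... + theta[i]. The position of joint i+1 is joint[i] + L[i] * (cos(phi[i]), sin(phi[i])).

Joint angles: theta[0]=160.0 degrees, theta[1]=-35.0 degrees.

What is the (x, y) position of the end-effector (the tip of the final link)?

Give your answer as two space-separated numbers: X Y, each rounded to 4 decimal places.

Answer: -13.0007 7.9669

Derivation:
joint[0] = (0.0000, 0.0000)  (base)
link 0: phi[0] = 160 = 160 deg
  cos(160 deg) = -0.9397, sin(160 deg) = 0.3420
  joint[1] = (0.0000, 0.0000) + 10.6 * (-0.9397, 0.3420) = (0.0000 + -9.9607, 0.0000 + 3.6254) = (-9.9607, 3.6254)
link 1: phi[1] = 160 + -35 = 125 deg
  cos(125 deg) = -0.5736, sin(125 deg) = 0.8192
  joint[2] = (-9.9607, 3.6254) + 5.3 * (-0.5736, 0.8192) = (-9.9607 + -3.0400, 3.6254 + 4.3415) = (-13.0007, 7.9669)
End effector: (-13.0007, 7.9669)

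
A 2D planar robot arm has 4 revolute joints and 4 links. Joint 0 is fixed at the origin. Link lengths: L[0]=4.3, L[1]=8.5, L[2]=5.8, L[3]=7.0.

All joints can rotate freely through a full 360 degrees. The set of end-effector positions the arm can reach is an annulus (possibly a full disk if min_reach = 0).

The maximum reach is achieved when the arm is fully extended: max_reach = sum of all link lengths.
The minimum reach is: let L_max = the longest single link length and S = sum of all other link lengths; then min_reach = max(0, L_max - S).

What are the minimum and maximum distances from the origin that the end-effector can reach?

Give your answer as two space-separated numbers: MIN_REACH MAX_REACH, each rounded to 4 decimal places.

Link lengths: [4.3, 8.5, 5.8, 7.0]
max_reach = 4.3 + 8.5 + 5.8 + 7 = 25.6
L_max = max([4.3, 8.5, 5.8, 7.0]) = 8.5
S (sum of others) = 25.6 - 8.5 = 17.1
min_reach = max(0, 8.5 - 17.1) = max(0, -8.6) = 0

Answer: 0.0000 25.6000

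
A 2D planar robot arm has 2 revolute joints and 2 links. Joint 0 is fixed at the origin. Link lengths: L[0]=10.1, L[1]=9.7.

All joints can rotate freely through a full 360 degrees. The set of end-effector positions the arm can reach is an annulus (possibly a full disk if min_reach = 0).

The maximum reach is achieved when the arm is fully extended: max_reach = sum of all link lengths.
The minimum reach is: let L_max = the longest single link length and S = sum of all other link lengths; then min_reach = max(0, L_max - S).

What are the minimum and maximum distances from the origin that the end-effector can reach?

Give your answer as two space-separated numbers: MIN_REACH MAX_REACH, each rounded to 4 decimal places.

Link lengths: [10.1, 9.7]
max_reach = 10.1 + 9.7 = 19.8
L_max = max([10.1, 9.7]) = 10.1
S (sum of others) = 19.8 - 10.1 = 9.7
min_reach = max(0, 10.1 - 9.7) = max(0, 0.4) = 0.4

Answer: 0.4000 19.8000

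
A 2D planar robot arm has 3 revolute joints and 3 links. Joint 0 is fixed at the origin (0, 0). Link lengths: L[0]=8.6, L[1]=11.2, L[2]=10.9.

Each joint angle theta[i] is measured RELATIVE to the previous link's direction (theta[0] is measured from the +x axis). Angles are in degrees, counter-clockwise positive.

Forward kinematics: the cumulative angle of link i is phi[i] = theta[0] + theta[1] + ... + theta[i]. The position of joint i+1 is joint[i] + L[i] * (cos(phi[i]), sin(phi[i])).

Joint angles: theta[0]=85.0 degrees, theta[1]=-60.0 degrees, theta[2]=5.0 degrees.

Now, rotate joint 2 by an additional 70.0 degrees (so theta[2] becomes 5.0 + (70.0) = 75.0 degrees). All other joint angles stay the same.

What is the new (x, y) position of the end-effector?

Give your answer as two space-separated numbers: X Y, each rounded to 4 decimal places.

joint[0] = (0.0000, 0.0000)  (base)
link 0: phi[0] = 85 = 85 deg
  cos(85 deg) = 0.0872, sin(85 deg) = 0.9962
  joint[1] = (0.0000, 0.0000) + 8.6 * (0.0872, 0.9962) = (0.0000 + 0.7495, 0.0000 + 8.5673) = (0.7495, 8.5673)
link 1: phi[1] = 85 + -60 = 25 deg
  cos(25 deg) = 0.9063, sin(25 deg) = 0.4226
  joint[2] = (0.7495, 8.5673) + 11.2 * (0.9063, 0.4226) = (0.7495 + 10.1506, 8.5673 + 4.7333) = (10.9002, 13.3006)
link 2: phi[2] = 85 + -60 + 75 = 100 deg
  cos(100 deg) = -0.1736, sin(100 deg) = 0.9848
  joint[3] = (10.9002, 13.3006) + 10.9 * (-0.1736, 0.9848) = (10.9002 + -1.8928, 13.3006 + 10.7344) = (9.0074, 24.0350)
End effector: (9.0074, 24.0350)

Answer: 9.0074 24.0350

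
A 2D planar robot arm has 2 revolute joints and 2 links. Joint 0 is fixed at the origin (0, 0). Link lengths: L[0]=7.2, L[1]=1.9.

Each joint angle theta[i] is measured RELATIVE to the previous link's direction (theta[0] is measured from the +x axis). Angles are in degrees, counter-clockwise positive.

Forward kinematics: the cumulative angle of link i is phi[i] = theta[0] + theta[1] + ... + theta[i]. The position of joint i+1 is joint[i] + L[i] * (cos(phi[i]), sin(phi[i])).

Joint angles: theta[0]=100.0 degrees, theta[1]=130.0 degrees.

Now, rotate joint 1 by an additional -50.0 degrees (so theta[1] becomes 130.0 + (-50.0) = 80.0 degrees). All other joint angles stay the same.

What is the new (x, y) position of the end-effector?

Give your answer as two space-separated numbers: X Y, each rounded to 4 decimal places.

joint[0] = (0.0000, 0.0000)  (base)
link 0: phi[0] = 100 = 100 deg
  cos(100 deg) = -0.1736, sin(100 deg) = 0.9848
  joint[1] = (0.0000, 0.0000) + 7.2 * (-0.1736, 0.9848) = (0.0000 + -1.2503, 0.0000 + 7.0906) = (-1.2503, 7.0906)
link 1: phi[1] = 100 + 80 = 180 deg
  cos(180 deg) = -1.0000, sin(180 deg) = 0.0000
  joint[2] = (-1.2503, 7.0906) + 1.9 * (-1.0000, 0.0000) = (-1.2503 + -1.9000, 7.0906 + 0.0000) = (-3.1503, 7.0906)
End effector: (-3.1503, 7.0906)

Answer: -3.1503 7.0906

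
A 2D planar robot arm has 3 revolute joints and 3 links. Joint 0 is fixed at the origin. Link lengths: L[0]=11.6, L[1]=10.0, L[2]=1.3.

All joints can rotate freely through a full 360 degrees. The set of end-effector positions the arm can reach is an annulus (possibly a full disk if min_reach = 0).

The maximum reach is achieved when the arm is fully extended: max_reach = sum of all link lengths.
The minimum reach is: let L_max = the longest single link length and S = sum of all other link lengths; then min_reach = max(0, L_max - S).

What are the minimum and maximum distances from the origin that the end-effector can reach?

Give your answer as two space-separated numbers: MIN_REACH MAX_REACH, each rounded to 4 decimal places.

Answer: 0.3000 22.9000

Derivation:
Link lengths: [11.6, 10.0, 1.3]
max_reach = 11.6 + 10 + 1.3 = 22.9
L_max = max([11.6, 10.0, 1.3]) = 11.6
S (sum of others) = 22.9 - 11.6 = 11.3
min_reach = max(0, 11.6 - 11.3) = max(0, 0.3) = 0.3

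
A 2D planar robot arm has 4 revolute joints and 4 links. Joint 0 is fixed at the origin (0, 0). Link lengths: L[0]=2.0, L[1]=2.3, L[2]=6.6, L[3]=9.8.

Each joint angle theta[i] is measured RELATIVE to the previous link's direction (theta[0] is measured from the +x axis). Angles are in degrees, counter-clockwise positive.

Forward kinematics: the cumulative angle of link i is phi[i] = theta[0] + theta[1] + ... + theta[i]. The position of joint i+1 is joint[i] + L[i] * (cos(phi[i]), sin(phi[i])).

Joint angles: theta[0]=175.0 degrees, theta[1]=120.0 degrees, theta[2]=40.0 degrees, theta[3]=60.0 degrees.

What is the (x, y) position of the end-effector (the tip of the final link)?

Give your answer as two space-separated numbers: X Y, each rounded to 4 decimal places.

joint[0] = (0.0000, 0.0000)  (base)
link 0: phi[0] = 175 = 175 deg
  cos(175 deg) = -0.9962, sin(175 deg) = 0.0872
  joint[1] = (0.0000, 0.0000) + 2 * (-0.9962, 0.0872) = (0.0000 + -1.9924, 0.0000 + 0.1743) = (-1.9924, 0.1743)
link 1: phi[1] = 175 + 120 = 295 deg
  cos(295 deg) = 0.4226, sin(295 deg) = -0.9063
  joint[2] = (-1.9924, 0.1743) + 2.3 * (0.4226, -0.9063) = (-1.9924 + 0.9720, 0.1743 + -2.0845) = (-1.0204, -1.9102)
link 2: phi[2] = 175 + 120 + 40 = 335 deg
  cos(335 deg) = 0.9063, sin(335 deg) = -0.4226
  joint[3] = (-1.0204, -1.9102) + 6.6 * (0.9063, -0.4226) = (-1.0204 + 5.9816, -1.9102 + -2.7893) = (4.9613, -4.6995)
link 3: phi[3] = 175 + 120 + 40 + 60 = 395 deg
  cos(395 deg) = 0.8192, sin(395 deg) = 0.5736
  joint[4] = (4.9613, -4.6995) + 9.8 * (0.8192, 0.5736) = (4.9613 + 8.0277, -4.6995 + 5.6210) = (12.9890, 0.9216)
End effector: (12.9890, 0.9216)

Answer: 12.9890 0.9216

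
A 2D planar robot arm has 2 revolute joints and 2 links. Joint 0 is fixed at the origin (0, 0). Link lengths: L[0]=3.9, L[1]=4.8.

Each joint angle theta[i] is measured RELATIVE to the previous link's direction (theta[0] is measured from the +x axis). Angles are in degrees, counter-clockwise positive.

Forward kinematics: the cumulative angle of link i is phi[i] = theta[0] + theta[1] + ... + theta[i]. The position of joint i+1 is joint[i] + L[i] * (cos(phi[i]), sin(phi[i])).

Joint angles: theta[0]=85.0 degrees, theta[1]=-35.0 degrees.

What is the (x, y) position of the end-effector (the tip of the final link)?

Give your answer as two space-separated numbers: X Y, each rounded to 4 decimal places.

joint[0] = (0.0000, 0.0000)  (base)
link 0: phi[0] = 85 = 85 deg
  cos(85 deg) = 0.0872, sin(85 deg) = 0.9962
  joint[1] = (0.0000, 0.0000) + 3.9 * (0.0872, 0.9962) = (0.0000 + 0.3399, 0.0000 + 3.8852) = (0.3399, 3.8852)
link 1: phi[1] = 85 + -35 = 50 deg
  cos(50 deg) = 0.6428, sin(50 deg) = 0.7660
  joint[2] = (0.3399, 3.8852) + 4.8 * (0.6428, 0.7660) = (0.3399 + 3.0854, 3.8852 + 3.6770) = (3.4253, 7.5622)
End effector: (3.4253, 7.5622)

Answer: 3.4253 7.5622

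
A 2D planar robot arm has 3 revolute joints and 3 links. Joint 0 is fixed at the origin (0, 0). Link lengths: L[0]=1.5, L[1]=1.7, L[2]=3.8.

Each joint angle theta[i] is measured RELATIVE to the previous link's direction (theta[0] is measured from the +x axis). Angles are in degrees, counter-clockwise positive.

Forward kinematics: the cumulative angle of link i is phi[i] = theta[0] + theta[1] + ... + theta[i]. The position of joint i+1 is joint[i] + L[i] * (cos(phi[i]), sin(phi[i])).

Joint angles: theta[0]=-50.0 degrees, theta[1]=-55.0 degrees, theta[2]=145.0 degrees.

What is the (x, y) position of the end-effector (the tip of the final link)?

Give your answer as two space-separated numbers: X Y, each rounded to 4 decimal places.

joint[0] = (0.0000, 0.0000)  (base)
link 0: phi[0] = -50 = -50 deg
  cos(-50 deg) = 0.6428, sin(-50 deg) = -0.7660
  joint[1] = (0.0000, 0.0000) + 1.5 * (0.6428, -0.7660) = (0.0000 + 0.9642, 0.0000 + -1.1491) = (0.9642, -1.1491)
link 1: phi[1] = -50 + -55 = -105 deg
  cos(-105 deg) = -0.2588, sin(-105 deg) = -0.9659
  joint[2] = (0.9642, -1.1491) + 1.7 * (-0.2588, -0.9659) = (0.9642 + -0.4400, -1.1491 + -1.6421) = (0.5242, -2.7911)
link 2: phi[2] = -50 + -55 + 145 = 40 deg
  cos(40 deg) = 0.7660, sin(40 deg) = 0.6428
  joint[3] = (0.5242, -2.7911) + 3.8 * (0.7660, 0.6428) = (0.5242 + 2.9110, -2.7911 + 2.4426) = (3.4352, -0.3485)
End effector: (3.4352, -0.3485)

Answer: 3.4352 -0.3485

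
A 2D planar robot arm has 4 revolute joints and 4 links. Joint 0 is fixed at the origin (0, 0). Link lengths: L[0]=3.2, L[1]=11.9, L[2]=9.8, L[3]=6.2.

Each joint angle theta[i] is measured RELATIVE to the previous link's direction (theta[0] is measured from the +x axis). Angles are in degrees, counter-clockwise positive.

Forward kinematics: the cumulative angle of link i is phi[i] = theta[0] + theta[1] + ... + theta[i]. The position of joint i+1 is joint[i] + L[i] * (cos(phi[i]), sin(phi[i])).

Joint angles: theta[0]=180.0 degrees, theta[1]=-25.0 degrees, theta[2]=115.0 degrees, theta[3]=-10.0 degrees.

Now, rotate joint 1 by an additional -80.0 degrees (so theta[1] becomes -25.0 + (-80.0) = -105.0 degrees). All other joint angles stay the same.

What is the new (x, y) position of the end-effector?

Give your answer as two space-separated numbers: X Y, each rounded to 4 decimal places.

Answer: -15.9712 9.7928

Derivation:
joint[0] = (0.0000, 0.0000)  (base)
link 0: phi[0] = 180 = 180 deg
  cos(180 deg) = -1.0000, sin(180 deg) = 0.0000
  joint[1] = (0.0000, 0.0000) + 3.2 * (-1.0000, 0.0000) = (0.0000 + -3.2000, 0.0000 + 0.0000) = (-3.2000, 0.0000)
link 1: phi[1] = 180 + -105 = 75 deg
  cos(75 deg) = 0.2588, sin(75 deg) = 0.9659
  joint[2] = (-3.2000, 0.0000) + 11.9 * (0.2588, 0.9659) = (-3.2000 + 3.0799, 0.0000 + 11.4945) = (-0.1201, 11.4945)
link 2: phi[2] = 180 + -105 + 115 = 190 deg
  cos(190 deg) = -0.9848, sin(190 deg) = -0.1736
  joint[3] = (-0.1201, 11.4945) + 9.8 * (-0.9848, -0.1736) = (-0.1201 + -9.6511, 11.4945 + -1.7018) = (-9.7712, 9.7928)
link 3: phi[3] = 180 + -105 + 115 + -10 = 180 deg
  cos(180 deg) = -1.0000, sin(180 deg) = 0.0000
  joint[4] = (-9.7712, 9.7928) + 6.2 * (-1.0000, 0.0000) = (-9.7712 + -6.2000, 9.7928 + 0.0000) = (-15.9712, 9.7928)
End effector: (-15.9712, 9.7928)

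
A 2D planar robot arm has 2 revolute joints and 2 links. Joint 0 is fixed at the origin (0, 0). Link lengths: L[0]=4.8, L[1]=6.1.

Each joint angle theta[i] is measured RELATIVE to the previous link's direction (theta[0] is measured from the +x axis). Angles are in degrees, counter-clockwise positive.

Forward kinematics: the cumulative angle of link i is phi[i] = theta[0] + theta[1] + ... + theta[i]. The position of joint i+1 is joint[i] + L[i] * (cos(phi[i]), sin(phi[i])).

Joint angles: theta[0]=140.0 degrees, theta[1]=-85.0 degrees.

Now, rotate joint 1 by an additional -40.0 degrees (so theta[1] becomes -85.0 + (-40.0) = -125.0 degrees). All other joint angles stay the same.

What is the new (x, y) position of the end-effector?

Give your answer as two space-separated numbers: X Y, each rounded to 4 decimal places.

Answer: 2.2151 4.6642

Derivation:
joint[0] = (0.0000, 0.0000)  (base)
link 0: phi[0] = 140 = 140 deg
  cos(140 deg) = -0.7660, sin(140 deg) = 0.6428
  joint[1] = (0.0000, 0.0000) + 4.8 * (-0.7660, 0.6428) = (0.0000 + -3.6770, 0.0000 + 3.0854) = (-3.6770, 3.0854)
link 1: phi[1] = 140 + -125 = 15 deg
  cos(15 deg) = 0.9659, sin(15 deg) = 0.2588
  joint[2] = (-3.6770, 3.0854) + 6.1 * (0.9659, 0.2588) = (-3.6770 + 5.8921, 3.0854 + 1.5788) = (2.2151, 4.6642)
End effector: (2.2151, 4.6642)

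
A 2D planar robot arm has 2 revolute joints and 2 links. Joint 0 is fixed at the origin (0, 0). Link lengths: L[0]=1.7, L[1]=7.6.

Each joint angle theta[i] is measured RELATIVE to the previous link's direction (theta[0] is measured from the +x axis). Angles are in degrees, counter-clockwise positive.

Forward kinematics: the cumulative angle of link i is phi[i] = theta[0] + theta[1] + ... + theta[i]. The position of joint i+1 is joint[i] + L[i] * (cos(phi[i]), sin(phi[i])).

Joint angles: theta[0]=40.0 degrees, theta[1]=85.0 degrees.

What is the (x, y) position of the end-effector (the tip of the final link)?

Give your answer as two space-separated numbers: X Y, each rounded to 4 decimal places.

joint[0] = (0.0000, 0.0000)  (base)
link 0: phi[0] = 40 = 40 deg
  cos(40 deg) = 0.7660, sin(40 deg) = 0.6428
  joint[1] = (0.0000, 0.0000) + 1.7 * (0.7660, 0.6428) = (0.0000 + 1.3023, 0.0000 + 1.0927) = (1.3023, 1.0927)
link 1: phi[1] = 40 + 85 = 125 deg
  cos(125 deg) = -0.5736, sin(125 deg) = 0.8192
  joint[2] = (1.3023, 1.0927) + 7.6 * (-0.5736, 0.8192) = (1.3023 + -4.3592, 1.0927 + 6.2256) = (-3.0569, 7.3183)
End effector: (-3.0569, 7.3183)

Answer: -3.0569 7.3183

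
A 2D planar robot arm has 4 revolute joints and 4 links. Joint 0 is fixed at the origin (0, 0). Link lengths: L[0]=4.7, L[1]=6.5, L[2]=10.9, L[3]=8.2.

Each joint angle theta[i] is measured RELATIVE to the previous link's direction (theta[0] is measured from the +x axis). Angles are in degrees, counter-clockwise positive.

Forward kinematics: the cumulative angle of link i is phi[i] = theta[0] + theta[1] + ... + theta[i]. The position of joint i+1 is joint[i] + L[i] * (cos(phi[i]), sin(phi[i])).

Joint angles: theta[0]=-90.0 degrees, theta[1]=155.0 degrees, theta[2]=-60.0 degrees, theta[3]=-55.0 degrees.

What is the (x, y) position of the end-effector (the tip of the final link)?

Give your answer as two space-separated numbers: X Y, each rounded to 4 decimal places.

joint[0] = (0.0000, 0.0000)  (base)
link 0: phi[0] = -90 = -90 deg
  cos(-90 deg) = 0.0000, sin(-90 deg) = -1.0000
  joint[1] = (0.0000, 0.0000) + 4.7 * (0.0000, -1.0000) = (0.0000 + 0.0000, 0.0000 + -4.7000) = (0.0000, -4.7000)
link 1: phi[1] = -90 + 155 = 65 deg
  cos(65 deg) = 0.4226, sin(65 deg) = 0.9063
  joint[2] = (0.0000, -4.7000) + 6.5 * (0.4226, 0.9063) = (0.0000 + 2.7470, -4.7000 + 5.8910) = (2.7470, 1.1910)
link 2: phi[2] = -90 + 155 + -60 = 5 deg
  cos(5 deg) = 0.9962, sin(5 deg) = 0.0872
  joint[3] = (2.7470, 1.1910) + 10.9 * (0.9962, 0.0872) = (2.7470 + 10.8585, 1.1910 + 0.9500) = (13.6055, 2.1410)
link 3: phi[3] = -90 + 155 + -60 + -55 = -50 deg
  cos(-50 deg) = 0.6428, sin(-50 deg) = -0.7660
  joint[4] = (13.6055, 2.1410) + 8.2 * (0.6428, -0.7660) = (13.6055 + 5.2709, 2.1410 + -6.2816) = (18.8764, -4.1406)
End effector: (18.8764, -4.1406)

Answer: 18.8764 -4.1406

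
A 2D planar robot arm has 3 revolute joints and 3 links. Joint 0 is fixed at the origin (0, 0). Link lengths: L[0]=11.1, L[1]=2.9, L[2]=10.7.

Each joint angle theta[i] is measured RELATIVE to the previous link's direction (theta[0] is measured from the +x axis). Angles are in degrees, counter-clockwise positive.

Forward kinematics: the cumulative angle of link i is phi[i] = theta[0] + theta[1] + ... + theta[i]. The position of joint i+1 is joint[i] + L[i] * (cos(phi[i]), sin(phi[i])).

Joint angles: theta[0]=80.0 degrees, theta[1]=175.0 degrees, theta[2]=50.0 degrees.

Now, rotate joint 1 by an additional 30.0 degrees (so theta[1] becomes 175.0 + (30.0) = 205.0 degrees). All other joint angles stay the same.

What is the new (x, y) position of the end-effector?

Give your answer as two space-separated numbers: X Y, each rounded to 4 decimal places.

joint[0] = (0.0000, 0.0000)  (base)
link 0: phi[0] = 80 = 80 deg
  cos(80 deg) = 0.1736, sin(80 deg) = 0.9848
  joint[1] = (0.0000, 0.0000) + 11.1 * (0.1736, 0.9848) = (0.0000 + 1.9275, 0.0000 + 10.9314) = (1.9275, 10.9314)
link 1: phi[1] = 80 + 205 = 285 deg
  cos(285 deg) = 0.2588, sin(285 deg) = -0.9659
  joint[2] = (1.9275, 10.9314) + 2.9 * (0.2588, -0.9659) = (1.9275 + 0.7506, 10.9314 + -2.8012) = (2.6781, 8.1302)
link 2: phi[2] = 80 + 205 + 50 = 335 deg
  cos(335 deg) = 0.9063, sin(335 deg) = -0.4226
  joint[3] = (2.6781, 8.1302) + 10.7 * (0.9063, -0.4226) = (2.6781 + 9.6975, 8.1302 + -4.5220) = (12.3756, 3.6082)
End effector: (12.3756, 3.6082)

Answer: 12.3756 3.6082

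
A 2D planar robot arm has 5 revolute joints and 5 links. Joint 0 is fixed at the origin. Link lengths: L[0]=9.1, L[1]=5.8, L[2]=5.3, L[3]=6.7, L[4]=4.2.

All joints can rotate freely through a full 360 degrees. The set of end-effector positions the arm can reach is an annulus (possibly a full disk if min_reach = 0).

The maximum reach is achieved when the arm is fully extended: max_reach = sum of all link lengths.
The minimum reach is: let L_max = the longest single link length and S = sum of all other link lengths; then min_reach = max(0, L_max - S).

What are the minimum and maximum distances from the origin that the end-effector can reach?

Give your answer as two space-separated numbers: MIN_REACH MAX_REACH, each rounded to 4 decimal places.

Answer: 0.0000 31.1000

Derivation:
Link lengths: [9.1, 5.8, 5.3, 6.7, 4.2]
max_reach = 9.1 + 5.8 + 5.3 + 6.7 + 4.2 = 31.1
L_max = max([9.1, 5.8, 5.3, 6.7, 4.2]) = 9.1
S (sum of others) = 31.1 - 9.1 = 22
min_reach = max(0, 9.1 - 22) = max(0, -12.9) = 0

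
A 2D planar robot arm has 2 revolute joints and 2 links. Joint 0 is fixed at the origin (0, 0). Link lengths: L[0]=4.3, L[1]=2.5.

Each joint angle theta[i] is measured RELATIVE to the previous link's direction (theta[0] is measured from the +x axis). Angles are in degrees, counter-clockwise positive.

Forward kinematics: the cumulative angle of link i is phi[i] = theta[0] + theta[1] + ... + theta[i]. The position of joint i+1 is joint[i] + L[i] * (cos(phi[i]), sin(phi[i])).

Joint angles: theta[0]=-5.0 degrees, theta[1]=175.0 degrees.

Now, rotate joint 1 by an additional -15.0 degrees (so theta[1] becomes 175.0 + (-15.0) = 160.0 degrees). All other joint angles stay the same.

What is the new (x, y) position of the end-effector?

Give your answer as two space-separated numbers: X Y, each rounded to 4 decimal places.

Answer: 2.0179 0.6818

Derivation:
joint[0] = (0.0000, 0.0000)  (base)
link 0: phi[0] = -5 = -5 deg
  cos(-5 deg) = 0.9962, sin(-5 deg) = -0.0872
  joint[1] = (0.0000, 0.0000) + 4.3 * (0.9962, -0.0872) = (0.0000 + 4.2836, 0.0000 + -0.3748) = (4.2836, -0.3748)
link 1: phi[1] = -5 + 160 = 155 deg
  cos(155 deg) = -0.9063, sin(155 deg) = 0.4226
  joint[2] = (4.2836, -0.3748) + 2.5 * (-0.9063, 0.4226) = (4.2836 + -2.2658, -0.3748 + 1.0565) = (2.0179, 0.6818)
End effector: (2.0179, 0.6818)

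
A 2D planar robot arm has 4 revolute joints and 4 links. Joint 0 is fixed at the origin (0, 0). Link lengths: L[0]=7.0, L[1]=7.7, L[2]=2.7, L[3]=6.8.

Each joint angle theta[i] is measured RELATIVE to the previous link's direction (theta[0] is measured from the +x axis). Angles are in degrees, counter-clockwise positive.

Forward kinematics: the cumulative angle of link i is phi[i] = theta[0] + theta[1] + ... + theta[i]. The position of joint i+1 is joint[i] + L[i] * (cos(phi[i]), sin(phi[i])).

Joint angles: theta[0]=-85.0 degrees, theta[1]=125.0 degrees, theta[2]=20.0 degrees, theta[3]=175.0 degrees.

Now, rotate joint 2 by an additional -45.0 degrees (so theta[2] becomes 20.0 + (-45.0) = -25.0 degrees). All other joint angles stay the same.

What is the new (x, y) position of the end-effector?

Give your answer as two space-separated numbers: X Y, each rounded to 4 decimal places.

Answer: 2.4199 -2.5059

Derivation:
joint[0] = (0.0000, 0.0000)  (base)
link 0: phi[0] = -85 = -85 deg
  cos(-85 deg) = 0.0872, sin(-85 deg) = -0.9962
  joint[1] = (0.0000, 0.0000) + 7 * (0.0872, -0.9962) = (0.0000 + 0.6101, 0.0000 + -6.9734) = (0.6101, -6.9734)
link 1: phi[1] = -85 + 125 = 40 deg
  cos(40 deg) = 0.7660, sin(40 deg) = 0.6428
  joint[2] = (0.6101, -6.9734) + 7.7 * (0.7660, 0.6428) = (0.6101 + 5.8985, -6.9734 + 4.9495) = (6.5086, -2.0239)
link 2: phi[2] = -85 + 125 + -25 = 15 deg
  cos(15 deg) = 0.9659, sin(15 deg) = 0.2588
  joint[3] = (6.5086, -2.0239) + 2.7 * (0.9659, 0.2588) = (6.5086 + 2.6080, -2.0239 + 0.6988) = (9.1166, -1.3251)
link 3: phi[3] = -85 + 125 + -25 + 175 = 190 deg
  cos(190 deg) = -0.9848, sin(190 deg) = -0.1736
  joint[4] = (9.1166, -1.3251) + 6.8 * (-0.9848, -0.1736) = (9.1166 + -6.6967, -1.3251 + -1.1808) = (2.4199, -2.5059)
End effector: (2.4199, -2.5059)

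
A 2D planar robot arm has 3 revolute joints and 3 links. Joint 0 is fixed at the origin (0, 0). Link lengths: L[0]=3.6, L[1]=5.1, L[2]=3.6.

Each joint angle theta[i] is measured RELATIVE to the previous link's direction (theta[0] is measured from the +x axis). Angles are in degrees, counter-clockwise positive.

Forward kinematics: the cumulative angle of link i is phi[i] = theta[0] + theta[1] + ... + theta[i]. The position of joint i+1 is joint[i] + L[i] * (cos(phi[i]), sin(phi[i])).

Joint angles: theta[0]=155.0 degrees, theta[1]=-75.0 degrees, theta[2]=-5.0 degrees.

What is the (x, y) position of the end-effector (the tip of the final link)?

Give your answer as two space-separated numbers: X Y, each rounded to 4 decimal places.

Answer: -1.4454 10.0213

Derivation:
joint[0] = (0.0000, 0.0000)  (base)
link 0: phi[0] = 155 = 155 deg
  cos(155 deg) = -0.9063, sin(155 deg) = 0.4226
  joint[1] = (0.0000, 0.0000) + 3.6 * (-0.9063, 0.4226) = (0.0000 + -3.2627, 0.0000 + 1.5214) = (-3.2627, 1.5214)
link 1: phi[1] = 155 + -75 = 80 deg
  cos(80 deg) = 0.1736, sin(80 deg) = 0.9848
  joint[2] = (-3.2627, 1.5214) + 5.1 * (0.1736, 0.9848) = (-3.2627 + 0.8856, 1.5214 + 5.0225) = (-2.3771, 6.5439)
link 2: phi[2] = 155 + -75 + -5 = 75 deg
  cos(75 deg) = 0.2588, sin(75 deg) = 0.9659
  joint[3] = (-2.3771, 6.5439) + 3.6 * (0.2588, 0.9659) = (-2.3771 + 0.9317, 6.5439 + 3.4773) = (-1.4454, 10.0213)
End effector: (-1.4454, 10.0213)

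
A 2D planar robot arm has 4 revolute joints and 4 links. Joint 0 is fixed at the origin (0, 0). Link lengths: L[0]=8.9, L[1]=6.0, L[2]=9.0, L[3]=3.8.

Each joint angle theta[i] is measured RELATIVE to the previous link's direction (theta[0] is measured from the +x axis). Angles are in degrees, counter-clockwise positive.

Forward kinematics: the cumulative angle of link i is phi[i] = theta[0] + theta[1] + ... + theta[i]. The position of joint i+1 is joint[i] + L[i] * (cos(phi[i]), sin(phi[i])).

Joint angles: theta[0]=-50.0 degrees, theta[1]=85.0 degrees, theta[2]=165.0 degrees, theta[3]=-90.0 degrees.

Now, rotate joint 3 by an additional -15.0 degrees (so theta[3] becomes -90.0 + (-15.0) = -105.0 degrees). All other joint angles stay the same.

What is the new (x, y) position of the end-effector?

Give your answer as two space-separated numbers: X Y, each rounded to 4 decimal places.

joint[0] = (0.0000, 0.0000)  (base)
link 0: phi[0] = -50 = -50 deg
  cos(-50 deg) = 0.6428, sin(-50 deg) = -0.7660
  joint[1] = (0.0000, 0.0000) + 8.9 * (0.6428, -0.7660) = (0.0000 + 5.7208, 0.0000 + -6.8178) = (5.7208, -6.8178)
link 1: phi[1] = -50 + 85 = 35 deg
  cos(35 deg) = 0.8192, sin(35 deg) = 0.5736
  joint[2] = (5.7208, -6.8178) + 6 * (0.8192, 0.5736) = (5.7208 + 4.9149, -6.8178 + 3.4415) = (10.6357, -3.3763)
link 2: phi[2] = -50 + 85 + 165 = 200 deg
  cos(200 deg) = -0.9397, sin(200 deg) = -0.3420
  joint[3] = (10.6357, -3.3763) + 9 * (-0.9397, -0.3420) = (10.6357 + -8.4572, -3.3763 + -3.0782) = (2.1785, -6.4545)
link 3: phi[3] = -50 + 85 + 165 + -105 = 95 deg
  cos(95 deg) = -0.0872, sin(95 deg) = 0.9962
  joint[4] = (2.1785, -6.4545) + 3.8 * (-0.0872, 0.9962) = (2.1785 + -0.3312, -6.4545 + 3.7855) = (1.8473, -2.6690)
End effector: (1.8473, -2.6690)

Answer: 1.8473 -2.6690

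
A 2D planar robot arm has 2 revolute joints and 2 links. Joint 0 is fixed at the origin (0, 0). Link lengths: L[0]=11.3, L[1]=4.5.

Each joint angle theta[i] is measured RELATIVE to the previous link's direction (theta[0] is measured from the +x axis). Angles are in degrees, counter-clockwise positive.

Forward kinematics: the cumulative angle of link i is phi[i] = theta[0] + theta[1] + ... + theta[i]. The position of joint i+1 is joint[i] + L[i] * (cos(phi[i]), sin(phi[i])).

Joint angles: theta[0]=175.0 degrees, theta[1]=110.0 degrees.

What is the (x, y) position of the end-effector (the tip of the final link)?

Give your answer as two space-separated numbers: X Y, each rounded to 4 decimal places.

joint[0] = (0.0000, 0.0000)  (base)
link 0: phi[0] = 175 = 175 deg
  cos(175 deg) = -0.9962, sin(175 deg) = 0.0872
  joint[1] = (0.0000, 0.0000) + 11.3 * (-0.9962, 0.0872) = (0.0000 + -11.2570, 0.0000 + 0.9849) = (-11.2570, 0.9849)
link 1: phi[1] = 175 + 110 = 285 deg
  cos(285 deg) = 0.2588, sin(285 deg) = -0.9659
  joint[2] = (-11.2570, 0.9849) + 4.5 * (0.2588, -0.9659) = (-11.2570 + 1.1647, 0.9849 + -4.3467) = (-10.0923, -3.3618)
End effector: (-10.0923, -3.3618)

Answer: -10.0923 -3.3618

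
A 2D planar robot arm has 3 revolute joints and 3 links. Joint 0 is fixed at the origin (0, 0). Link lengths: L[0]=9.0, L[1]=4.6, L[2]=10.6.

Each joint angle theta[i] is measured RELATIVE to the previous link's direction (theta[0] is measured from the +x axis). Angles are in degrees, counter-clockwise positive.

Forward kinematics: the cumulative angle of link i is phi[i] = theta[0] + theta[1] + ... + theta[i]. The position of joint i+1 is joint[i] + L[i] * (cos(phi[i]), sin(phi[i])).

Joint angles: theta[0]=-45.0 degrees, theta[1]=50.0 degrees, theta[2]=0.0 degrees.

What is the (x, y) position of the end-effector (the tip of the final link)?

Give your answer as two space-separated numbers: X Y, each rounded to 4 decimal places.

Answer: 21.5061 -5.0392

Derivation:
joint[0] = (0.0000, 0.0000)  (base)
link 0: phi[0] = -45 = -45 deg
  cos(-45 deg) = 0.7071, sin(-45 deg) = -0.7071
  joint[1] = (0.0000, 0.0000) + 9 * (0.7071, -0.7071) = (0.0000 + 6.3640, 0.0000 + -6.3640) = (6.3640, -6.3640)
link 1: phi[1] = -45 + 50 = 5 deg
  cos(5 deg) = 0.9962, sin(5 deg) = 0.0872
  joint[2] = (6.3640, -6.3640) + 4.6 * (0.9962, 0.0872) = (6.3640 + 4.5825, -6.3640 + 0.4009) = (10.9465, -5.9630)
link 2: phi[2] = -45 + 50 + 0 = 5 deg
  cos(5 deg) = 0.9962, sin(5 deg) = 0.0872
  joint[3] = (10.9465, -5.9630) + 10.6 * (0.9962, 0.0872) = (10.9465 + 10.5597, -5.9630 + 0.9239) = (21.5061, -5.0392)
End effector: (21.5061, -5.0392)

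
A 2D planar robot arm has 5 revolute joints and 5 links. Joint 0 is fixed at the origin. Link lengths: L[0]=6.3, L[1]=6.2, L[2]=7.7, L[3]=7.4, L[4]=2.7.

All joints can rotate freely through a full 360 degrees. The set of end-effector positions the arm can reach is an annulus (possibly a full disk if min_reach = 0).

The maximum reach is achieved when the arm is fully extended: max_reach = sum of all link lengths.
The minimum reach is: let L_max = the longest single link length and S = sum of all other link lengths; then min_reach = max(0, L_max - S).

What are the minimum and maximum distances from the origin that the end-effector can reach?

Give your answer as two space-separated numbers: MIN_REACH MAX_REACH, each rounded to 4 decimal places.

Answer: 0.0000 30.3000

Derivation:
Link lengths: [6.3, 6.2, 7.7, 7.4, 2.7]
max_reach = 6.3 + 6.2 + 7.7 + 7.4 + 2.7 = 30.3
L_max = max([6.3, 6.2, 7.7, 7.4, 2.7]) = 7.7
S (sum of others) = 30.3 - 7.7 = 22.6
min_reach = max(0, 7.7 - 22.6) = max(0, -14.9) = 0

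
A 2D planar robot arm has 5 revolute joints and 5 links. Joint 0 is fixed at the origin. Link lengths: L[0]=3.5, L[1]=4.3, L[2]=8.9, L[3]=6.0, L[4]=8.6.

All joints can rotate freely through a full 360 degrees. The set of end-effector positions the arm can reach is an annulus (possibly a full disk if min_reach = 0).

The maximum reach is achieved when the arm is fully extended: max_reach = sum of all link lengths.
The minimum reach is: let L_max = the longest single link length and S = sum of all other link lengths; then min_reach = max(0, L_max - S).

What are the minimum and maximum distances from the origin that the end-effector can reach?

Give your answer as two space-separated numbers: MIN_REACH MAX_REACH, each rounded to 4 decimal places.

Link lengths: [3.5, 4.3, 8.9, 6.0, 8.6]
max_reach = 3.5 + 4.3 + 8.9 + 6 + 8.6 = 31.3
L_max = max([3.5, 4.3, 8.9, 6.0, 8.6]) = 8.9
S (sum of others) = 31.3 - 8.9 = 22.4
min_reach = max(0, 8.9 - 22.4) = max(0, -13.5) = 0

Answer: 0.0000 31.3000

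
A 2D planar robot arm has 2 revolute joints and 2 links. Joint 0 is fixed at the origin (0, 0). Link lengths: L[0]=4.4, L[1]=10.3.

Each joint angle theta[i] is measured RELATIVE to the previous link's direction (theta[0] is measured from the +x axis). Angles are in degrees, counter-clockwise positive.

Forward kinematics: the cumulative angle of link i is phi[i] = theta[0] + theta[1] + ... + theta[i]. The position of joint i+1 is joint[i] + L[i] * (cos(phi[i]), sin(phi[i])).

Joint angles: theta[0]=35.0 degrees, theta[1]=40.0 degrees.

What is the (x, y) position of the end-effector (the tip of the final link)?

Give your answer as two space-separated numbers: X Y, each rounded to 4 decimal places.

joint[0] = (0.0000, 0.0000)  (base)
link 0: phi[0] = 35 = 35 deg
  cos(35 deg) = 0.8192, sin(35 deg) = 0.5736
  joint[1] = (0.0000, 0.0000) + 4.4 * (0.8192, 0.5736) = (0.0000 + 3.6043, 0.0000 + 2.5237) = (3.6043, 2.5237)
link 1: phi[1] = 35 + 40 = 75 deg
  cos(75 deg) = 0.2588, sin(75 deg) = 0.9659
  joint[2] = (3.6043, 2.5237) + 10.3 * (0.2588, 0.9659) = (3.6043 + 2.6658, 2.5237 + 9.9490) = (6.2701, 12.4728)
End effector: (6.2701, 12.4728)

Answer: 6.2701 12.4728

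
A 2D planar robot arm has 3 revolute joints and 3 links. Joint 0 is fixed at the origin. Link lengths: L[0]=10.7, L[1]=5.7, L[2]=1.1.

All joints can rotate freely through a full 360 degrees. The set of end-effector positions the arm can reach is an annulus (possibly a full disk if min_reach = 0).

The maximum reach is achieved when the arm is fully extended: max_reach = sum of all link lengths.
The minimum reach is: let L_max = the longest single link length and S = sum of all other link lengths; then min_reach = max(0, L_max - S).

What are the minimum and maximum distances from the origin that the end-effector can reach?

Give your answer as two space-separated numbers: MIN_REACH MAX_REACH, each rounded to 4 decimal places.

Answer: 3.9000 17.5000

Derivation:
Link lengths: [10.7, 5.7, 1.1]
max_reach = 10.7 + 5.7 + 1.1 = 17.5
L_max = max([10.7, 5.7, 1.1]) = 10.7
S (sum of others) = 17.5 - 10.7 = 6.8
min_reach = max(0, 10.7 - 6.8) = max(0, 3.9) = 3.9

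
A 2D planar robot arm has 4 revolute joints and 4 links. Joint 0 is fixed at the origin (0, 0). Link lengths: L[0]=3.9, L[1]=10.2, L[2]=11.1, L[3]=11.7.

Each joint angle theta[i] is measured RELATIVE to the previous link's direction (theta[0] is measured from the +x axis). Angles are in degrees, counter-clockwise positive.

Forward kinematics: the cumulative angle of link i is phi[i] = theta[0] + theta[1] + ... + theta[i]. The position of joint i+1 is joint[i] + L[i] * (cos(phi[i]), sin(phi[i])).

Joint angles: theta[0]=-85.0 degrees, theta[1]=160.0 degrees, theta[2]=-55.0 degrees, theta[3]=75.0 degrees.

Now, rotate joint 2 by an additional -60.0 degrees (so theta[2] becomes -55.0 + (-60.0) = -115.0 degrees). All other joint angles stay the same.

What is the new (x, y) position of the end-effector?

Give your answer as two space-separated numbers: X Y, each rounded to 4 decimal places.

joint[0] = (0.0000, 0.0000)  (base)
link 0: phi[0] = -85 = -85 deg
  cos(-85 deg) = 0.0872, sin(-85 deg) = -0.9962
  joint[1] = (0.0000, 0.0000) + 3.9 * (0.0872, -0.9962) = (0.0000 + 0.3399, 0.0000 + -3.8852) = (0.3399, -3.8852)
link 1: phi[1] = -85 + 160 = 75 deg
  cos(75 deg) = 0.2588, sin(75 deg) = 0.9659
  joint[2] = (0.3399, -3.8852) + 10.2 * (0.2588, 0.9659) = (0.3399 + 2.6400, -3.8852 + 9.8524) = (2.9799, 5.9673)
link 2: phi[2] = -85 + 160 + -115 = -40 deg
  cos(-40 deg) = 0.7660, sin(-40 deg) = -0.6428
  joint[3] = (2.9799, 5.9673) + 11.1 * (0.7660, -0.6428) = (2.9799 + 8.5031, 5.9673 + -7.1349) = (11.4830, -1.1677)
link 3: phi[3] = -85 + 160 + -115 + 75 = 35 deg
  cos(35 deg) = 0.8192, sin(35 deg) = 0.5736
  joint[4] = (11.4830, -1.1677) + 11.7 * (0.8192, 0.5736) = (11.4830 + 9.5841, -1.1677 + 6.7108) = (21.0670, 5.5432)
End effector: (21.0670, 5.5432)

Answer: 21.0670 5.5432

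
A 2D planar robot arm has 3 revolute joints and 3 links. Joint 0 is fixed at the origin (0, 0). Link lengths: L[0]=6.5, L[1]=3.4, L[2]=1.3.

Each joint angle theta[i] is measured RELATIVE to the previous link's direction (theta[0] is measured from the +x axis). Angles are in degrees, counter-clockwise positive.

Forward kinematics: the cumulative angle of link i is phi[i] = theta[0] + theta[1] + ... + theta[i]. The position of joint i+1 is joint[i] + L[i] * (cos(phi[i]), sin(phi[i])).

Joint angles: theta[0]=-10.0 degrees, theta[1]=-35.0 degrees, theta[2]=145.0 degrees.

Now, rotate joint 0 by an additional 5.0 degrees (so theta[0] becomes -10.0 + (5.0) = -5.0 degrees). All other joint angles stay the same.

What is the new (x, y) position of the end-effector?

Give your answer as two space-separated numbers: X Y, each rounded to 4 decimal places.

joint[0] = (0.0000, 0.0000)  (base)
link 0: phi[0] = -5 = -5 deg
  cos(-5 deg) = 0.9962, sin(-5 deg) = -0.0872
  joint[1] = (0.0000, 0.0000) + 6.5 * (0.9962, -0.0872) = (0.0000 + 6.4753, 0.0000 + -0.5665) = (6.4753, -0.5665)
link 1: phi[1] = -5 + -35 = -40 deg
  cos(-40 deg) = 0.7660, sin(-40 deg) = -0.6428
  joint[2] = (6.4753, -0.5665) + 3.4 * (0.7660, -0.6428) = (6.4753 + 2.6046, -0.5665 + -2.1855) = (9.0798, -2.7520)
link 2: phi[2] = -5 + -35 + 145 = 105 deg
  cos(105 deg) = -0.2588, sin(105 deg) = 0.9659
  joint[3] = (9.0798, -2.7520) + 1.3 * (-0.2588, 0.9659) = (9.0798 + -0.3365, -2.7520 + 1.2557) = (8.7434, -1.4963)
End effector: (8.7434, -1.4963)

Answer: 8.7434 -1.4963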